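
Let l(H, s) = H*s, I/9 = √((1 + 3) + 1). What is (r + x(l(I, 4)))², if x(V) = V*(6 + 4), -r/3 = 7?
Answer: 648441 - 15120*√5 ≈ 6.1463e+5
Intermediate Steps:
r = -21 (r = -3*7 = -21)
I = 9*√5 (I = 9*√((1 + 3) + 1) = 9*√(4 + 1) = 9*√5 ≈ 20.125)
x(V) = 10*V (x(V) = V*10 = 10*V)
(r + x(l(I, 4)))² = (-21 + 10*((9*√5)*4))² = (-21 + 10*(36*√5))² = (-21 + 360*√5)²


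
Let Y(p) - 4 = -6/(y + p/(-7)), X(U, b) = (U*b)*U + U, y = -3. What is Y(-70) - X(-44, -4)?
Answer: 54538/7 ≈ 7791.1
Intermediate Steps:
X(U, b) = U + b*U**2 (X(U, b) = b*U**2 + U = U + b*U**2)
Y(p) = 4 - 6/(-3 - p/7) (Y(p) = 4 - 6/(-3 + p/(-7)) = 4 - 6/(-3 + p*(-1/7)) = 4 - 6/(-3 - p/7))
Y(-70) - X(-44, -4) = 2*(63 + 2*(-70))/(21 - 70) - (-44)*(1 - 44*(-4)) = 2*(63 - 140)/(-49) - (-44)*(1 + 176) = 2*(-1/49)*(-77) - (-44)*177 = 22/7 - 1*(-7788) = 22/7 + 7788 = 54538/7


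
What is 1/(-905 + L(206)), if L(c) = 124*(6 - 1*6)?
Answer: -1/905 ≈ -0.0011050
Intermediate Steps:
L(c) = 0 (L(c) = 124*(6 - 6) = 124*0 = 0)
1/(-905 + L(206)) = 1/(-905 + 0) = 1/(-905) = -1/905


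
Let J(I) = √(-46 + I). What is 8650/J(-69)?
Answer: -1730*I*√115/23 ≈ -806.62*I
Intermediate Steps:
8650/J(-69) = 8650/(√(-46 - 69)) = 8650/(√(-115)) = 8650/((I*√115)) = 8650*(-I*√115/115) = -1730*I*√115/23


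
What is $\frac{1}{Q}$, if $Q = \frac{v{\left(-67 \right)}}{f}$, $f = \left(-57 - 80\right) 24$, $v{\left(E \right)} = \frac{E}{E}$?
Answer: $-3288$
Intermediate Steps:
$v{\left(E \right)} = 1$
$f = -3288$ ($f = \left(-57 - 80\right) 24 = \left(-137\right) 24 = -3288$)
$Q = - \frac{1}{3288}$ ($Q = 1 \frac{1}{-3288} = 1 \left(- \frac{1}{3288}\right) = - \frac{1}{3288} \approx -0.00030414$)
$\frac{1}{Q} = \frac{1}{- \frac{1}{3288}} = -3288$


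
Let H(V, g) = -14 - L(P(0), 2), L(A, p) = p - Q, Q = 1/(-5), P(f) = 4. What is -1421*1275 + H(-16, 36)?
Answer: -9058956/5 ≈ -1.8118e+6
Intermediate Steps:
Q = -⅕ ≈ -0.20000
L(A, p) = ⅕ + p (L(A, p) = p - 1*(-⅕) = p + ⅕ = ⅕ + p)
H(V, g) = -81/5 (H(V, g) = -14 - (⅕ + 2) = -14 - 1*11/5 = -14 - 11/5 = -81/5)
-1421*1275 + H(-16, 36) = -1421*1275 - 81/5 = -1811775 - 81/5 = -9058956/5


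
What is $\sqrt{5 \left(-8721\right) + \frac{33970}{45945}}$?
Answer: $\frac{i \sqrt{409093821571}}{3063} \approx 208.82 i$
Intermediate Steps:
$\sqrt{5 \left(-8721\right) + \frac{33970}{45945}} = \sqrt{-43605 + 33970 \cdot \frac{1}{45945}} = \sqrt{-43605 + \frac{6794}{9189}} = \sqrt{- \frac{400679551}{9189}} = \frac{i \sqrt{409093821571}}{3063}$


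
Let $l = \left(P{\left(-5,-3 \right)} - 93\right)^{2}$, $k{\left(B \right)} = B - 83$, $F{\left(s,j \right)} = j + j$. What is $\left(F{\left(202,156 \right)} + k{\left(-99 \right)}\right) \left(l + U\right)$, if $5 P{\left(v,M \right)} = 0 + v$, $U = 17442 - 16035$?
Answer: $1331590$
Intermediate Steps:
$F{\left(s,j \right)} = 2 j$
$k{\left(B \right)} = -83 + B$
$U = 1407$ ($U = 17442 - 16035 = 1407$)
$P{\left(v,M \right)} = \frac{v}{5}$ ($P{\left(v,M \right)} = \frac{0 + v}{5} = \frac{v}{5}$)
$l = 8836$ ($l = \left(\frac{1}{5} \left(-5\right) - 93\right)^{2} = \left(-1 - 93\right)^{2} = \left(-94\right)^{2} = 8836$)
$\left(F{\left(202,156 \right)} + k{\left(-99 \right)}\right) \left(l + U\right) = \left(2 \cdot 156 - 182\right) \left(8836 + 1407\right) = \left(312 - 182\right) 10243 = 130 \cdot 10243 = 1331590$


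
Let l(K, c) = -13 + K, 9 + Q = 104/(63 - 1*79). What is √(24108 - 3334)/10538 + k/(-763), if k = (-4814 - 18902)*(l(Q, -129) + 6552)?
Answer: 22101618/109 + √20774/10538 ≈ 2.0277e+5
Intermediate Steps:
Q = -31/2 (Q = -9 + 104/(63 - 1*79) = -9 + 104/(63 - 79) = -9 + 104/(-16) = -9 + 104*(-1/16) = -9 - 13/2 = -31/2 ≈ -15.500)
k = -154711326 (k = (-4814 - 18902)*((-13 - 31/2) + 6552) = -23716*(-57/2 + 6552) = -23716*13047/2 = -154711326)
√(24108 - 3334)/10538 + k/(-763) = √(24108 - 3334)/10538 - 154711326/(-763) = √20774*(1/10538) - 154711326*(-1/763) = √20774/10538 + 22101618/109 = 22101618/109 + √20774/10538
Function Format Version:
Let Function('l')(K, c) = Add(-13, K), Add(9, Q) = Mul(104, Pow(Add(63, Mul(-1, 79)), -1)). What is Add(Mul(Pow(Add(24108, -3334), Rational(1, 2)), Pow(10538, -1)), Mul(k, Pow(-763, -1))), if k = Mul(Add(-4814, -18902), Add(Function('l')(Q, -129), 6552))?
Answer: Add(Rational(22101618, 109), Mul(Rational(1, 10538), Pow(20774, Rational(1, 2)))) ≈ 2.0277e+5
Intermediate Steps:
Q = Rational(-31, 2) (Q = Add(-9, Mul(104, Pow(Add(63, Mul(-1, 79)), -1))) = Add(-9, Mul(104, Pow(Add(63, -79), -1))) = Add(-9, Mul(104, Pow(-16, -1))) = Add(-9, Mul(104, Rational(-1, 16))) = Add(-9, Rational(-13, 2)) = Rational(-31, 2) ≈ -15.500)
k = -154711326 (k = Mul(Add(-4814, -18902), Add(Add(-13, Rational(-31, 2)), 6552)) = Mul(-23716, Add(Rational(-57, 2), 6552)) = Mul(-23716, Rational(13047, 2)) = -154711326)
Add(Mul(Pow(Add(24108, -3334), Rational(1, 2)), Pow(10538, -1)), Mul(k, Pow(-763, -1))) = Add(Mul(Pow(Add(24108, -3334), Rational(1, 2)), Pow(10538, -1)), Mul(-154711326, Pow(-763, -1))) = Add(Mul(Pow(20774, Rational(1, 2)), Rational(1, 10538)), Mul(-154711326, Rational(-1, 763))) = Add(Mul(Rational(1, 10538), Pow(20774, Rational(1, 2))), Rational(22101618, 109)) = Add(Rational(22101618, 109), Mul(Rational(1, 10538), Pow(20774, Rational(1, 2))))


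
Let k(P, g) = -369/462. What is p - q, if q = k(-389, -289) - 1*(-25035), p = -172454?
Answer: -30413183/154 ≈ -1.9749e+5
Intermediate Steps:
k(P, g) = -123/154 (k(P, g) = -369*1/462 = -123/154)
q = 3855267/154 (q = -123/154 - 1*(-25035) = -123/154 + 25035 = 3855267/154 ≈ 25034.)
p - q = -172454 - 1*3855267/154 = -172454 - 3855267/154 = -30413183/154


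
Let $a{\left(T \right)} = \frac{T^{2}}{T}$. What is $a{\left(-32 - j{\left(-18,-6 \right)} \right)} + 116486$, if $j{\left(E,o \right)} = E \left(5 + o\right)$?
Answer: $116436$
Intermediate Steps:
$a{\left(T \right)} = T$
$a{\left(-32 - j{\left(-18,-6 \right)} \right)} + 116486 = \left(-32 - - 18 \left(5 - 6\right)\right) + 116486 = \left(-32 - \left(-18\right) \left(-1\right)\right) + 116486 = \left(-32 - 18\right) + 116486 = -50 + 116486 = 116436$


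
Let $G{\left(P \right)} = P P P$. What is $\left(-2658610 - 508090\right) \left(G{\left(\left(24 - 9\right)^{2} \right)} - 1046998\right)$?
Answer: $-32755163620900$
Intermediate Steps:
$G{\left(P \right)} = P^{3}$ ($G{\left(P \right)} = P^{2} P = P^{3}$)
$\left(-2658610 - 508090\right) \left(G{\left(\left(24 - 9\right)^{2} \right)} - 1046998\right) = \left(-2658610 - 508090\right) \left(\left(\left(24 - 9\right)^{2}\right)^{3} - 1046998\right) = - 3166700 \left(\left(15^{2}\right)^{3} - 1046998\right) = - 3166700 \left(225^{3} - 1046998\right) = - 3166700 \left(11390625 - 1046998\right) = \left(-3166700\right) 10343627 = -32755163620900$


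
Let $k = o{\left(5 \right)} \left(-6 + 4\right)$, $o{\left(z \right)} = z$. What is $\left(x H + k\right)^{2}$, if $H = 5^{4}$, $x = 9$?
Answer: $31528225$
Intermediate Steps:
$H = 625$
$k = -10$ ($k = 5 \left(-6 + 4\right) = 5 \left(-2\right) = -10$)
$\left(x H + k\right)^{2} = \left(9 \cdot 625 - 10\right)^{2} = \left(5625 - 10\right)^{2} = 5615^{2} = 31528225$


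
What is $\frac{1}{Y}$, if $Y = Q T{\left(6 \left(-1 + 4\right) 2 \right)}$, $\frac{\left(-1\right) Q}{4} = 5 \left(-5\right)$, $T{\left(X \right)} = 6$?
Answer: $\frac{1}{600} \approx 0.0016667$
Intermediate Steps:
$Q = 100$ ($Q = - 4 \cdot 5 \left(-5\right) = \left(-4\right) \left(-25\right) = 100$)
$Y = 600$ ($Y = 100 \cdot 6 = 600$)
$\frac{1}{Y} = \frac{1}{600}$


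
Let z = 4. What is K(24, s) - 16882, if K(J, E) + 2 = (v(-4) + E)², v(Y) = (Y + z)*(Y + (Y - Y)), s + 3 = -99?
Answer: -6480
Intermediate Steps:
s = -102 (s = -3 - 99 = -102)
v(Y) = Y*(4 + Y) (v(Y) = (Y + 4)*(Y + (Y - Y)) = (4 + Y)*(Y + 0) = (4 + Y)*Y = Y*(4 + Y))
K(J, E) = -2 + E² (K(J, E) = -2 + (-4*(4 - 4) + E)² = -2 + (-4*0 + E)² = -2 + (0 + E)² = -2 + E²)
K(24, s) - 16882 = (-2 + (-102)²) - 16882 = (-2 + 10404) - 16882 = 10402 - 16882 = -6480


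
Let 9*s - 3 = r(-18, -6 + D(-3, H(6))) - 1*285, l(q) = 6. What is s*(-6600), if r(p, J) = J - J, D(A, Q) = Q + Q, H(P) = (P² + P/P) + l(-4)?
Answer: 206800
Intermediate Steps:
H(P) = 7 + P² (H(P) = (P² + P/P) + 6 = (P² + 1) + 6 = (1 + P²) + 6 = 7 + P²)
D(A, Q) = 2*Q
r(p, J) = 0
s = -94/3 (s = ⅓ + (0 - 1*285)/9 = ⅓ + (0 - 285)/9 = ⅓ + (⅑)*(-285) = ⅓ - 95/3 = -94/3 ≈ -31.333)
s*(-6600) = -94/3*(-6600) = 206800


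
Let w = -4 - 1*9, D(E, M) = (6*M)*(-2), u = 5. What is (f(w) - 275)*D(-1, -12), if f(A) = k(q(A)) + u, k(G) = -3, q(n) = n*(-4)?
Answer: -39312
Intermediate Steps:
q(n) = -4*n
D(E, M) = -12*M
w = -13 (w = -4 - 9 = -13)
f(A) = 2 (f(A) = -3 + 5 = 2)
(f(w) - 275)*D(-1, -12) = (2 - 275)*(-12*(-12)) = -273*144 = -39312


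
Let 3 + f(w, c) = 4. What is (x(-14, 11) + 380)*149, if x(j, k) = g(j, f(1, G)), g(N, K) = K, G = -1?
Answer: 56769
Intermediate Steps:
f(w, c) = 1 (f(w, c) = -3 + 4 = 1)
x(j, k) = 1
(x(-14, 11) + 380)*149 = (1 + 380)*149 = 381*149 = 56769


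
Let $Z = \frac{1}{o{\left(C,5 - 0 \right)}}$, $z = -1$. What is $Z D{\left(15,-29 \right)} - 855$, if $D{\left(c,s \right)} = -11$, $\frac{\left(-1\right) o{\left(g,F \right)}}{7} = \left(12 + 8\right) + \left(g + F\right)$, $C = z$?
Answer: $- \frac{143629}{168} \approx -854.93$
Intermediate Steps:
$C = -1$
$o{\left(g,F \right)} = -140 - 7 F - 7 g$ ($o{\left(g,F \right)} = - 7 \left(\left(12 + 8\right) + \left(g + F\right)\right) = - 7 \left(20 + \left(F + g\right)\right) = - 7 \left(20 + F + g\right) = -140 - 7 F - 7 g$)
$Z = - \frac{1}{168}$ ($Z = \frac{1}{-140 - 7 \left(5 - 0\right) - -7} = \frac{1}{-140 - 7 \left(5 + 0\right) + 7} = \frac{1}{-140 - 35 + 7} = \frac{1}{-168} = - \frac{1}{168} \approx -0.0059524$)
$Z D{\left(15,-29 \right)} - 855 = \left(- \frac{1}{168}\right) \left(-11\right) - 855 = \frac{11}{168} - 855 = - \frac{143629}{168}$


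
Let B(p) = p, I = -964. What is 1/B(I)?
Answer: -1/964 ≈ -0.0010373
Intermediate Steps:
1/B(I) = 1/(-964) = -1/964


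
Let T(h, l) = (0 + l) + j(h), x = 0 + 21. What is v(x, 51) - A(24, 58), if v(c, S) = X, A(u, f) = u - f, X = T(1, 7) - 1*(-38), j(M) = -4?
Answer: 75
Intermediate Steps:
x = 21
T(h, l) = -4 + l (T(h, l) = (0 + l) - 4 = l - 4 = -4 + l)
X = 41 (X = (-4 + 7) - 1*(-38) = 3 + 38 = 41)
v(c, S) = 41
v(x, 51) - A(24, 58) = 41 - (24 - 1*58) = 41 - (24 - 58) = 41 - 1*(-34) = 41 + 34 = 75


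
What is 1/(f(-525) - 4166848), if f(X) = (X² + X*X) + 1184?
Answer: -1/3614414 ≈ -2.7667e-7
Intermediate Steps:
f(X) = 1184 + 2*X² (f(X) = (X² + X²) + 1184 = 2*X² + 1184 = 1184 + 2*X²)
1/(f(-525) - 4166848) = 1/((1184 + 2*(-525)²) - 4166848) = 1/((1184 + 2*275625) - 4166848) = 1/((1184 + 551250) - 4166848) = 1/(552434 - 4166848) = 1/(-3614414) = -1/3614414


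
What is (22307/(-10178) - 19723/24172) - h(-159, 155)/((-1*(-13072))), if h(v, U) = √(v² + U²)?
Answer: -369972749/123011308 - √49306/13072 ≈ -3.0246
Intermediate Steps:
h(v, U) = √(U² + v²)
(22307/(-10178) - 19723/24172) - h(-159, 155)/((-1*(-13072))) = (22307/(-10178) - 19723/24172) - √(155² + (-159)²)/((-1*(-13072))) = (22307*(-1/10178) - 19723*1/24172) - √(24025 + 25281)/13072 = (-22307/10178 - 19723/24172) - √49306/13072 = -369972749/123011308 - √49306/13072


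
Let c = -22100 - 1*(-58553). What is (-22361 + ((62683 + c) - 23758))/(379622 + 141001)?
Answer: 53017/520623 ≈ 0.10183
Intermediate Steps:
c = 36453 (c = -22100 + 58553 = 36453)
(-22361 + ((62683 + c) - 23758))/(379622 + 141001) = (-22361 + ((62683 + 36453) - 23758))/(379622 + 141001) = (-22361 + (99136 - 23758))/520623 = (-22361 + 75378)*(1/520623) = 53017*(1/520623) = 53017/520623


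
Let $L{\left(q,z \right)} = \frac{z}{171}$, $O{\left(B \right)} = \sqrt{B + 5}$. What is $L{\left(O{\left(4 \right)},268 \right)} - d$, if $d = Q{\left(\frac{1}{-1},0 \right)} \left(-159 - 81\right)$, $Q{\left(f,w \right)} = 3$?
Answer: $\frac{123388}{171} \approx 721.57$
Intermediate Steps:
$O{\left(B \right)} = \sqrt{5 + B}$
$L{\left(q,z \right)} = \frac{z}{171}$ ($L{\left(q,z \right)} = z \frac{1}{171} = \frac{z}{171}$)
$d = -720$ ($d = 3 \left(-159 - 81\right) = 3 \left(-240\right) = -720$)
$L{\left(O{\left(4 \right)},268 \right)} - d = \frac{1}{171} \cdot 268 - -720 = \frac{268}{171} + 720 = \frac{123388}{171}$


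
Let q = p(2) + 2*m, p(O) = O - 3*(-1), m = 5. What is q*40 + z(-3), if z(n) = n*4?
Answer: 588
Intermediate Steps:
p(O) = 3 + O (p(O) = O + 3 = 3 + O)
q = 15 (q = (3 + 2) + 2*5 = 5 + 10 = 15)
z(n) = 4*n
q*40 + z(-3) = 15*40 + 4*(-3) = 600 - 12 = 588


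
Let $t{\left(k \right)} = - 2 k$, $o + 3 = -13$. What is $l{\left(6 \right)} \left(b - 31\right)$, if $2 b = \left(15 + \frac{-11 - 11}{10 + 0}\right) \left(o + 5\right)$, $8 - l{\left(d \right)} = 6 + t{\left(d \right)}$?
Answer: $- \frac{7098}{5} \approx -1419.6$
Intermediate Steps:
$o = -16$ ($o = -3 - 13 = -16$)
$l{\left(d \right)} = 2 + 2 d$ ($l{\left(d \right)} = 8 - \left(6 - 2 d\right) = 8 + \left(-6 + 2 d\right) = 2 + 2 d$)
$b = - \frac{352}{5}$ ($b = \frac{\left(15 + \frac{-11 - 11}{10 + 0}\right) \left(-16 + 5\right)}{2} = \frac{\left(15 - \frac{22}{10}\right) \left(-11\right)}{2} = \frac{\left(15 - \frac{11}{5}\right) \left(-11\right)}{2} = \frac{\frac{64}{5} \left(-11\right)}{2} = \frac{1}{2} \left(- \frac{704}{5}\right) = - \frac{352}{5} \approx -70.4$)
$l{\left(6 \right)} \left(b - 31\right) = \left(2 + 2 \cdot 6\right) \left(- \frac{352}{5} - 31\right) = \left(2 + 12\right) \left(- \frac{507}{5}\right) = 14 \left(- \frac{507}{5}\right) = - \frac{7098}{5}$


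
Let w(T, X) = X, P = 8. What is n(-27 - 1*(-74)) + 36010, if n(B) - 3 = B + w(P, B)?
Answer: 36107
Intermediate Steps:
n(B) = 3 + 2*B (n(B) = 3 + (B + B) = 3 + 2*B)
n(-27 - 1*(-74)) + 36010 = (3 + 2*(-27 - 1*(-74))) + 36010 = (3 + 2*(-27 + 74)) + 36010 = (3 + 2*47) + 36010 = (3 + 94) + 36010 = 97 + 36010 = 36107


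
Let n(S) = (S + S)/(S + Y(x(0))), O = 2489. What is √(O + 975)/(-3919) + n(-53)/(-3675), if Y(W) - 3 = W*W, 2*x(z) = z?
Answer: -53/91875 - 2*√866/3919 ≈ -0.015595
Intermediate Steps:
x(z) = z/2
Y(W) = 3 + W² (Y(W) = 3 + W*W = 3 + W²)
n(S) = 2*S/(3 + S) (n(S) = (S + S)/(S + (3 + ((½)*0)²)) = (2*S)/(S + (3 + 0²)) = (2*S)/(S + (3 + 0)) = (2*S)/(S + 3) = (2*S)/(3 + S) = 2*S/(3 + S))
√(O + 975)/(-3919) + n(-53)/(-3675) = √(2489 + 975)/(-3919) + (2*(-53)/(3 - 53))/(-3675) = √3464*(-1/3919) + (2*(-53)/(-50))*(-1/3675) = (2*√866)*(-1/3919) + (2*(-53)*(-1/50))*(-1/3675) = -2*√866/3919 + (53/25)*(-1/3675) = -2*√866/3919 - 53/91875 = -53/91875 - 2*√866/3919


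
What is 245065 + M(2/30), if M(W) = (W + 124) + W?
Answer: 3677837/15 ≈ 2.4519e+5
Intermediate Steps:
M(W) = 124 + 2*W (M(W) = (124 + W) + W = 124 + 2*W)
245065 + M(2/30) = 245065 + (124 + 2*(2/30)) = 245065 + (124 + 2*((1/30)*2)) = 245065 + (124 + 2*(1/15)) = 245065 + (124 + 2/15) = 245065 + 1862/15 = 3677837/15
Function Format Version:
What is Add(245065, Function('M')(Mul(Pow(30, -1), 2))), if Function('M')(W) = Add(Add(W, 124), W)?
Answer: Rational(3677837, 15) ≈ 2.4519e+5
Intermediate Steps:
Function('M')(W) = Add(124, Mul(2, W)) (Function('M')(W) = Add(Add(124, W), W) = Add(124, Mul(2, W)))
Add(245065, Function('M')(Mul(Pow(30, -1), 2))) = Add(245065, Add(124, Mul(2, Mul(Pow(30, -1), 2)))) = Add(245065, Add(124, Mul(2, Mul(Rational(1, 30), 2)))) = Add(245065, Add(124, Mul(2, Rational(1, 15)))) = Add(245065, Add(124, Rational(2, 15))) = Add(245065, Rational(1862, 15)) = Rational(3677837, 15)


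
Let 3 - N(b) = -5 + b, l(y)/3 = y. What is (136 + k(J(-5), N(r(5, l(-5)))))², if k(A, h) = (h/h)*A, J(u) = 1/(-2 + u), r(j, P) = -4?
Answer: 904401/49 ≈ 18457.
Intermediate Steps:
l(y) = 3*y
N(b) = 8 - b (N(b) = 3 - (-5 + b) = 3 + (5 - b) = 8 - b)
k(A, h) = A (k(A, h) = 1*A = A)
(136 + k(J(-5), N(r(5, l(-5)))))² = (136 + 1/(-2 - 5))² = (136 + 1/(-7))² = (136 - ⅐)² = (951/7)² = 904401/49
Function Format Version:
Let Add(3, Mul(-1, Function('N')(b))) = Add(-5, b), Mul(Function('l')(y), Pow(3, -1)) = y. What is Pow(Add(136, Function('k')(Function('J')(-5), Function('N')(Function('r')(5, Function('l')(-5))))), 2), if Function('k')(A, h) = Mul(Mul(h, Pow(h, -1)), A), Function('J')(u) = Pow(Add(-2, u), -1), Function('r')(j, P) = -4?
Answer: Rational(904401, 49) ≈ 18457.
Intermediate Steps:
Function('l')(y) = Mul(3, y)
Function('N')(b) = Add(8, Mul(-1, b)) (Function('N')(b) = Add(3, Mul(-1, Add(-5, b))) = Add(3, Add(5, Mul(-1, b))) = Add(8, Mul(-1, b)))
Function('k')(A, h) = A (Function('k')(A, h) = Mul(1, A) = A)
Pow(Add(136, Function('k')(Function('J')(-5), Function('N')(Function('r')(5, Function('l')(-5))))), 2) = Pow(Add(136, Pow(Add(-2, -5), -1)), 2) = Pow(Add(136, Pow(-7, -1)), 2) = Pow(Add(136, Rational(-1, 7)), 2) = Pow(Rational(951, 7), 2) = Rational(904401, 49)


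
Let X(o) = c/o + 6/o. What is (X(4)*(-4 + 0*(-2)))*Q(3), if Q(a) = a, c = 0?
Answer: -18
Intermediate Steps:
X(o) = 6/o (X(o) = 0/o + 6/o = 0 + 6/o = 6/o)
(X(4)*(-4 + 0*(-2)))*Q(3) = ((6/4)*(-4 + 0*(-2)))*3 = ((6*(¼))*(-4 + 0))*3 = ((3/2)*(-4))*3 = -6*3 = -18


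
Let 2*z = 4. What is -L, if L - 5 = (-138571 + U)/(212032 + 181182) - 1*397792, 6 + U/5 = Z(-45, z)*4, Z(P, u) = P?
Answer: 156415556919/393214 ≈ 3.9779e+5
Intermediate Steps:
z = 2 (z = (½)*4 = 2)
U = -930 (U = -30 + 5*(-45*4) = -30 + 5*(-180) = -30 - 900 = -930)
L = -156415556919/393214 (L = 5 + ((-138571 - 930)/(212032 + 181182) - 1*397792) = 5 + (-139501/393214 - 397792) = 5 - 156417522989/393214 = -156415556919/393214 ≈ -3.9779e+5)
-L = -1*(-156415556919/393214) = 156415556919/393214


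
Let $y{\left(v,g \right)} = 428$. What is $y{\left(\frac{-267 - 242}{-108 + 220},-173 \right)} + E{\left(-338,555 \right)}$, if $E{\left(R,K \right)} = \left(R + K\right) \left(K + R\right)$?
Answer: $47517$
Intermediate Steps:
$E{\left(R,K \right)} = \left(K + R\right)^{2}$ ($E{\left(R,K \right)} = \left(K + R\right) \left(K + R\right) = \left(K + R\right)^{2}$)
$y{\left(\frac{-267 - 242}{-108 + 220},-173 \right)} + E{\left(-338,555 \right)} = 428 + \left(555 - 338\right)^{2} = 428 + 217^{2} = 428 + 47089 = 47517$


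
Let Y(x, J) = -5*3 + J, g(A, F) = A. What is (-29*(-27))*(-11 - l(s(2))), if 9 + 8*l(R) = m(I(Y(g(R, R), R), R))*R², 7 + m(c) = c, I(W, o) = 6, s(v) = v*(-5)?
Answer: 16443/8 ≈ 2055.4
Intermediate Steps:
s(v) = -5*v
Y(x, J) = -15 + J
m(c) = -7 + c
l(R) = -9/8 - R²/8 (l(R) = -9/8 + ((-7 + 6)*R²)/8 = -9/8 + (-R²)/8 = -9/8 - R²/8)
(-29*(-27))*(-11 - l(s(2))) = (-29*(-27))*(-11 - (-9/8 - (-5*2)²/8)) = 783*(-11 - (-9/8 - ⅛*(-10)²)) = 783*(-11 - (-9/8 - ⅛*100)) = 783*(-11 - (-9/8 - 25/2)) = 783*(-11 - 1*(-109/8)) = 783*(-11 + 109/8) = 783*(21/8) = 16443/8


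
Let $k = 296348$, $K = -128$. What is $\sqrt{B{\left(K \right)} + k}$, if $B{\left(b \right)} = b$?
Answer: $2 \sqrt{74055} \approx 544.26$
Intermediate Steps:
$\sqrt{B{\left(K \right)} + k} = \sqrt{-128 + 296348} = \sqrt{296220} = 2 \sqrt{74055}$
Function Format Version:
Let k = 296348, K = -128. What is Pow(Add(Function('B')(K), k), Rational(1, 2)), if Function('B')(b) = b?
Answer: Mul(2, Pow(74055, Rational(1, 2))) ≈ 544.26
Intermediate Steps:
Pow(Add(Function('B')(K), k), Rational(1, 2)) = Pow(Add(-128, 296348), Rational(1, 2)) = Pow(296220, Rational(1, 2)) = Mul(2, Pow(74055, Rational(1, 2)))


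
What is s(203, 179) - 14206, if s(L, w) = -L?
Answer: -14409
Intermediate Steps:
s(203, 179) - 14206 = -1*203 - 14206 = -203 - 14206 = -14409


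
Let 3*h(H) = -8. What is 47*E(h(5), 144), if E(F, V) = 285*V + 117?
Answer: 1934379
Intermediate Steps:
h(H) = -8/3 (h(H) = (⅓)*(-8) = -8/3)
E(F, V) = 117 + 285*V
47*E(h(5), 144) = 47*(117 + 285*144) = 47*(117 + 41040) = 47*41157 = 1934379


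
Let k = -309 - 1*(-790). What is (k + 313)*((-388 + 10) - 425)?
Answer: -637582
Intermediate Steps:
k = 481 (k = -309 + 790 = 481)
(k + 313)*((-388 + 10) - 425) = (481 + 313)*((-388 + 10) - 425) = 794*(-378 - 425) = 794*(-803) = -637582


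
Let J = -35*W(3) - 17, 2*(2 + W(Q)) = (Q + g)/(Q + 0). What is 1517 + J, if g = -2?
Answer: 9385/6 ≈ 1564.2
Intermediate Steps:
W(Q) = -2 + (-2 + Q)/(2*Q) (W(Q) = -2 + ((Q - 2)/(Q + 0))/2 = -2 + ((-2 + Q)/Q)/2 = -2 + (-2 + Q)/(2*Q))
J = 283/6 (J = -35*(-3/2 - 1/3) - 17 = -35*(-3/2 - 1*⅓) - 17 = -35*(-3/2 - ⅓) - 17 = -35*(-11/6) - 17 = 385/6 - 17 = 283/6 ≈ 47.167)
1517 + J = 1517 + 283/6 = 9385/6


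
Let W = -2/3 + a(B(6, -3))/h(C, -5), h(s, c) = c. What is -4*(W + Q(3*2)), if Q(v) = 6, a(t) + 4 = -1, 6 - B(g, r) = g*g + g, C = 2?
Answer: -76/3 ≈ -25.333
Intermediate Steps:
B(g, r) = 6 - g - g² (B(g, r) = 6 - (g*g + g) = 6 - (g² + g) = 6 - (g + g²) = 6 + (-g - g²) = 6 - g - g²)
a(t) = -5 (a(t) = -4 - 1 = -5)
W = ⅓ (W = -2/3 - 5/(-5) = -2*⅓ - 5*(-⅕) = -⅔ + 1 = ⅓ ≈ 0.33333)
-4*(W + Q(3*2)) = -4*(⅓ + 6) = -4*19/3 = -76/3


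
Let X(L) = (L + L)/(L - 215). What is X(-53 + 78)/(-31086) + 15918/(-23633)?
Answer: -9401593847/13958453322 ≈ -0.67354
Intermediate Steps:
X(L) = 2*L/(-215 + L) (X(L) = (2*L)/(-215 + L) = 2*L/(-215 + L))
X(-53 + 78)/(-31086) + 15918/(-23633) = (2*(-53 + 78)/(-215 + (-53 + 78)))/(-31086) + 15918/(-23633) = (2*25/(-215 + 25))*(-1/31086) + 15918*(-1/23633) = (2*25/(-190))*(-1/31086) - 15918/23633 = (2*25*(-1/190))*(-1/31086) - 15918/23633 = -5/19*(-1/31086) - 15918/23633 = 5/590634 - 15918/23633 = -9401593847/13958453322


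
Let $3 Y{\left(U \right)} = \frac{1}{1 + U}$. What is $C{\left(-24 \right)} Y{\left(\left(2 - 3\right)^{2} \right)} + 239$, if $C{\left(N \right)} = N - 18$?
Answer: $232$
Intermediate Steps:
$C{\left(N \right)} = -18 + N$
$Y{\left(U \right)} = \frac{1}{3 \left(1 + U\right)}$
$C{\left(-24 \right)} Y{\left(\left(2 - 3\right)^{2} \right)} + 239 = \left(-18 - 24\right) \frac{1}{3 \left(1 + \left(2 - 3\right)^{2}\right)} + 239 = - 42 \frac{1}{3 \left(1 + \left(-1\right)^{2}\right)} + 239 = - 42 \frac{1}{3 \left(1 + 1\right)} + 239 = - 42 \frac{1}{3 \cdot 2} + 239 = - 42 \cdot \frac{1}{3} \cdot \frac{1}{2} + 239 = \left(-42\right) \frac{1}{6} + 239 = -7 + 239 = 232$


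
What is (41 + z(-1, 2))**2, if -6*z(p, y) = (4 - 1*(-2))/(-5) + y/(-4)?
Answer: 6135529/3600 ≈ 1704.3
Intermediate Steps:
z(p, y) = 1/5 + y/24 (z(p, y) = -((4 - 1*(-2))/(-5) + y/(-4))/6 = -((4 + 2)*(-1/5) + y*(-1/4))/6 = -(6*(-1/5) - y/4)/6 = -(-6/5 - y/4)/6 = 1/5 + y/24)
(41 + z(-1, 2))**2 = (41 + (1/5 + (1/24)*2))**2 = (41 + (1/5 + 1/12))**2 = (41 + 17/60)**2 = (2477/60)**2 = 6135529/3600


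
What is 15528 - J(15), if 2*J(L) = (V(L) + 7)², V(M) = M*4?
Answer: 26567/2 ≈ 13284.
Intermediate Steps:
V(M) = 4*M
J(L) = (7 + 4*L)²/2 (J(L) = (4*L + 7)²/2 = (7 + 4*L)²/2)
15528 - J(15) = 15528 - (7 + 4*15)²/2 = 15528 - (7 + 60)²/2 = 15528 - 67²/2 = 15528 - 4489/2 = 26567/2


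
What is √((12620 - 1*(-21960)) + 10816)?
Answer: 6*√1261 ≈ 213.06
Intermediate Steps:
√((12620 - 1*(-21960)) + 10816) = √((12620 + 21960) + 10816) = √(34580 + 10816) = √45396 = 6*√1261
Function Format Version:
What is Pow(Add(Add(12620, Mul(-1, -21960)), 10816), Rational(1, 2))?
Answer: Mul(6, Pow(1261, Rational(1, 2))) ≈ 213.06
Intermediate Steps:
Pow(Add(Add(12620, Mul(-1, -21960)), 10816), Rational(1, 2)) = Pow(Add(Add(12620, 21960), 10816), Rational(1, 2)) = Pow(Add(34580, 10816), Rational(1, 2)) = Pow(45396, Rational(1, 2)) = Mul(6, Pow(1261, Rational(1, 2)))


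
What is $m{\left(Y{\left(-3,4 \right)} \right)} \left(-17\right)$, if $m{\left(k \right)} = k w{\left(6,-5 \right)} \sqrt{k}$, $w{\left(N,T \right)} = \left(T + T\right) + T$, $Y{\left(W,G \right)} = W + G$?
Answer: $255$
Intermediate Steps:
$Y{\left(W,G \right)} = G + W$
$w{\left(N,T \right)} = 3 T$ ($w{\left(N,T \right)} = 2 T + T = 3 T$)
$m{\left(k \right)} = - 15 k^{\frac{3}{2}}$ ($m{\left(k \right)} = k 3 \left(-5\right) \sqrt{k} = k \left(-15\right) \sqrt{k} = - 15 k \sqrt{k} = - 15 k^{\frac{3}{2}}$)
$m{\left(Y{\left(-3,4 \right)} \right)} \left(-17\right) = - 15 \left(4 - 3\right)^{\frac{3}{2}} \left(-17\right) = - 15 \cdot 1^{\frac{3}{2}} \left(-17\right) = \left(-15\right) 1 \left(-17\right) = \left(-15\right) \left(-17\right) = 255$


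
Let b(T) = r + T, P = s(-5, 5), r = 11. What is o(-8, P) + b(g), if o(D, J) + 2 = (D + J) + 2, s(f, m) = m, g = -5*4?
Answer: -12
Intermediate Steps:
g = -20
P = 5
o(D, J) = D + J (o(D, J) = -2 + ((D + J) + 2) = -2 + (2 + D + J) = D + J)
b(T) = 11 + T
o(-8, P) + b(g) = (-8 + 5) + (11 - 20) = -3 - 9 = -12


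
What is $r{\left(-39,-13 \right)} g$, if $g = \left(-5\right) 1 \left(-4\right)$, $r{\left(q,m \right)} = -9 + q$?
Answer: $-960$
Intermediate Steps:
$g = 20$ ($g = \left(-5\right) \left(-4\right) = 20$)
$r{\left(-39,-13 \right)} g = \left(-9 - 39\right) 20 = \left(-48\right) 20 = -960$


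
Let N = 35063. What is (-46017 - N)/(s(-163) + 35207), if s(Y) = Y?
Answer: -20270/8761 ≈ -2.3137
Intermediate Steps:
(-46017 - N)/(s(-163) + 35207) = (-46017 - 1*35063)/(-163 + 35207) = (-46017 - 35063)/35044 = -81080*1/35044 = -20270/8761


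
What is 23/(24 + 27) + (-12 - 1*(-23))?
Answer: 584/51 ≈ 11.451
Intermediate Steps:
23/(24 + 27) + (-12 - 1*(-23)) = 23/51 + (-12 + 23) = 23*(1/51) + 11 = 23/51 + 11 = 584/51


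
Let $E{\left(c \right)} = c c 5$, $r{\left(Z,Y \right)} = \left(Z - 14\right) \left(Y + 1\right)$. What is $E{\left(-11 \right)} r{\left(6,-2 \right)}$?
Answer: $4840$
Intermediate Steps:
$r{\left(Z,Y \right)} = \left(1 + Y\right) \left(-14 + Z\right)$ ($r{\left(Z,Y \right)} = \left(-14 + Z\right) \left(1 + Y\right) = \left(1 + Y\right) \left(-14 + Z\right)$)
$E{\left(c \right)} = 5 c^{2}$ ($E{\left(c \right)} = c^{2} \cdot 5 = 5 c^{2}$)
$E{\left(-11 \right)} r{\left(6,-2 \right)} = 5 \left(-11\right)^{2} \left(-14 + 6 - -28 - 12\right) = 5 \cdot 121 \left(-14 + 6 + 28 - 12\right) = 605 \cdot 8 = 4840$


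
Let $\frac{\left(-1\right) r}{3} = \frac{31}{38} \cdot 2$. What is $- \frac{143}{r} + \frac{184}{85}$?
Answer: $\frac{248057}{7905} \approx 31.38$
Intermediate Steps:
$r = - \frac{93}{19}$ ($r = - 3 \cdot \frac{31}{38} \cdot 2 = \left(-3\right) \frac{31}{19} = - \frac{93}{19} \approx -4.8947$)
$- \frac{143}{r} + \frac{184}{85} = - \frac{143}{- \frac{93}{19}} + \frac{184}{85} = \left(-143\right) \left(- \frac{19}{93}\right) + 184 \cdot \frac{1}{85} = \frac{2717}{93} + \frac{184}{85} = \frac{248057}{7905}$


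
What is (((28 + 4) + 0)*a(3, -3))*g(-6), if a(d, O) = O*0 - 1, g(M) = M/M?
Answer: -32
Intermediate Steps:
g(M) = 1
a(d, O) = -1 (a(d, O) = 0 - 1 = -1)
(((28 + 4) + 0)*a(3, -3))*g(-6) = (((28 + 4) + 0)*(-1))*1 = ((32 + 0)*(-1))*1 = (32*(-1))*1 = -32*1 = -32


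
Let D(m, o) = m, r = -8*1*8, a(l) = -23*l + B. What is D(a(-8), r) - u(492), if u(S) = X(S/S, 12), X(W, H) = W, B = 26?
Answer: 209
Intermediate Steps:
a(l) = 26 - 23*l (a(l) = -23*l + 26 = 26 - 23*l)
u(S) = 1 (u(S) = S/S = 1)
r = -64 (r = -8*8 = -64)
D(a(-8), r) - u(492) = (26 - 23*(-8)) - 1*1 = (26 + 184) - 1 = 210 - 1 = 209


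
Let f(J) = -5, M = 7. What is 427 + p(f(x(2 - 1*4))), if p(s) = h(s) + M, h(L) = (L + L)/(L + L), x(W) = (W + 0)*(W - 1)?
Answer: 435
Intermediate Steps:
x(W) = W*(-1 + W)
h(L) = 1 (h(L) = (2*L)/((2*L)) = (2*L)*(1/(2*L)) = 1)
p(s) = 8 (p(s) = 1 + 7 = 8)
427 + p(f(x(2 - 1*4))) = 427 + 8 = 435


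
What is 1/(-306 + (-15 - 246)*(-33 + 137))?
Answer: -1/27450 ≈ -3.6430e-5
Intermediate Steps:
1/(-306 + (-15 - 246)*(-33 + 137)) = 1/(-306 - 261*104) = 1/(-306 - 27144) = 1/(-27450) = -1/27450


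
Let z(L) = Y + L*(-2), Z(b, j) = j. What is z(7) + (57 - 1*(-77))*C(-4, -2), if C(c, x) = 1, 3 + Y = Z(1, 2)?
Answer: 119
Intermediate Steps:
Y = -1 (Y = -3 + 2 = -1)
z(L) = -1 - 2*L (z(L) = -1 + L*(-2) = -1 - 2*L)
z(7) + (57 - 1*(-77))*C(-4, -2) = (-1 - 2*7) + (57 - 1*(-77))*1 = (-1 - 14) + (57 + 77)*1 = -15 + 134*1 = -15 + 134 = 119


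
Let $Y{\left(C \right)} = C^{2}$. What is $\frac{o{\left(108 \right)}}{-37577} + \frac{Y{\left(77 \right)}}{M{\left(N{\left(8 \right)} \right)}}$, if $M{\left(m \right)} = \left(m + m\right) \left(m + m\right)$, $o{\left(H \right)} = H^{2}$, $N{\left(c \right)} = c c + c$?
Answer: $- \frac{19070671}{779196672} \approx -0.024475$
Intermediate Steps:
$N{\left(c \right)} = c + c^{2}$ ($N{\left(c \right)} = c^{2} + c = c + c^{2}$)
$M{\left(m \right)} = 4 m^{2}$ ($M{\left(m \right)} = 2 m 2 m = 4 m^{2}$)
$\frac{o{\left(108 \right)}}{-37577} + \frac{Y{\left(77 \right)}}{M{\left(N{\left(8 \right)} \right)}} = \frac{108^{2}}{-37577} + \frac{77^{2}}{4 \left(8 \left(1 + 8\right)\right)^{2}} = 11664 \left(- \frac{1}{37577}\right) + \frac{5929}{4 \left(8 \cdot 9\right)^{2}} = - \frac{11664}{37577} + \frac{5929}{4 \cdot 72^{2}} = - \frac{11664}{37577} + \frac{5929}{4 \cdot 5184} = - \frac{11664}{37577} + \frac{5929}{20736} = - \frac{19070671}{779196672}$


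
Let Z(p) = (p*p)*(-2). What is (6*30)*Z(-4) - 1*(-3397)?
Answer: -2363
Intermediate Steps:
Z(p) = -2*p² (Z(p) = p²*(-2) = -2*p²)
(6*30)*Z(-4) - 1*(-3397) = (6*30)*(-2*(-4)²) - 1*(-3397) = 180*(-2*16) + 3397 = 180*(-32) + 3397 = -5760 + 3397 = -2363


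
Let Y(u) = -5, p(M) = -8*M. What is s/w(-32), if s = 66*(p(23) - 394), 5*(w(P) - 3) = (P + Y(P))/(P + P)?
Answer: -12207360/997 ≈ -12244.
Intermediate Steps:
w(P) = 3 + (-5 + P)/(10*P) (w(P) = 3 + ((P - 5)/(P + P))/5 = 3 + ((-5 + P)/((2*P)))/5 = 3 + ((-5 + P)*(1/(2*P)))/5 = 3 + ((-5 + P)/(2*P))/5 = 3 + (-5 + P)/(10*P))
s = -38148 (s = 66*(-8*23 - 394) = 66*(-184 - 394) = 66*(-578) = -38148)
s/w(-32) = -38148*(-320/(-5 + 31*(-32))) = -38148*(-320/(-5 - 992)) = -38148/((⅒)*(-1/32)*(-997)) = -38148/997/320 = -38148*320/997 = -12207360/997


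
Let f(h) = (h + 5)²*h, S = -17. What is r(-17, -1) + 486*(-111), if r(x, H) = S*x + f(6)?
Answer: -52931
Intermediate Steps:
f(h) = h*(5 + h)² (f(h) = (5 + h)²*h = h*(5 + h)²)
r(x, H) = 726 - 17*x (r(x, H) = -17*x + 6*(5 + 6)² = -17*x + 6*11² = -17*x + 6*121 = -17*x + 726 = 726 - 17*x)
r(-17, -1) + 486*(-111) = (726 - 17*(-17)) + 486*(-111) = (726 + 289) - 53946 = 1015 - 53946 = -52931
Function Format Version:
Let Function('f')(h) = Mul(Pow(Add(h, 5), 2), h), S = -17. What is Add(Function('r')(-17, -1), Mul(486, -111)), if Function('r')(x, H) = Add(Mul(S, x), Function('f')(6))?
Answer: -52931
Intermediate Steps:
Function('f')(h) = Mul(h, Pow(Add(5, h), 2)) (Function('f')(h) = Mul(Pow(Add(5, h), 2), h) = Mul(h, Pow(Add(5, h), 2)))
Function('r')(x, H) = Add(726, Mul(-17, x)) (Function('r')(x, H) = Add(Mul(-17, x), Mul(6, Pow(Add(5, 6), 2))) = Add(Mul(-17, x), Mul(6, Pow(11, 2))) = Add(Mul(-17, x), Mul(6, 121)) = Add(Mul(-17, x), 726) = Add(726, Mul(-17, x)))
Add(Function('r')(-17, -1), Mul(486, -111)) = Add(Add(726, Mul(-17, -17)), Mul(486, -111)) = Add(Add(726, 289), -53946) = Add(1015, -53946) = -52931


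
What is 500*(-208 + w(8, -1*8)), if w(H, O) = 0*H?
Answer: -104000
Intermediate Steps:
w(H, O) = 0
500*(-208 + w(8, -1*8)) = 500*(-208 + 0) = 500*(-208) = -104000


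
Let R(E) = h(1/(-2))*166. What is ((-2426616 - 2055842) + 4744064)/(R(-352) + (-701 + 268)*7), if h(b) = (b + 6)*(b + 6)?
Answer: 174404/1327 ≈ 131.43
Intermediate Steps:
h(b) = (6 + b)² (h(b) = (6 + b)*(6 + b) = (6 + b)²)
R(E) = 10043/2 (R(E) = (6 + 1/(-2))²*166 = (6 - ½)²*166 = (11/2)²*166 = (121/4)*166 = 10043/2)
((-2426616 - 2055842) + 4744064)/(R(-352) + (-701 + 268)*7) = ((-2426616 - 2055842) + 4744064)/(10043/2 + (-701 + 268)*7) = (-4482458 + 4744064)/(10043/2 - 433*7) = 261606/(10043/2 - 3031) = 261606/(3981/2) = 261606*(2/3981) = 174404/1327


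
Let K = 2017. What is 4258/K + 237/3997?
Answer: 17497255/8061949 ≈ 2.1703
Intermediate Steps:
4258/K + 237/3997 = 4258/2017 + 237/3997 = 17497255/8061949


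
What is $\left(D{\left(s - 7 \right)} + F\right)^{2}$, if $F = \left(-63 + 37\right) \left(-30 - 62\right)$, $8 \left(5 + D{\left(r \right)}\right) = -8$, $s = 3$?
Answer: $5692996$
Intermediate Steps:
$D{\left(r \right)} = -6$ ($D{\left(r \right)} = -5 + \frac{1}{8} \left(-8\right) = -5 - 1 = -6$)
$F = 2392$ ($F = \left(-26\right) \left(-92\right) = 2392$)
$\left(D{\left(s - 7 \right)} + F\right)^{2} = \left(-6 + 2392\right)^{2} = 2386^{2} = 5692996$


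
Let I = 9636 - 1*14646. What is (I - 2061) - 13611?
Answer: -20682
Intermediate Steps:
I = -5010 (I = 9636 - 14646 = -5010)
(I - 2061) - 13611 = (-5010 - 2061) - 13611 = -7071 - 13611 = -20682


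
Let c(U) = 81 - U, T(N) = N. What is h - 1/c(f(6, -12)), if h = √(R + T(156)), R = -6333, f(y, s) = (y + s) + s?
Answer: -1/99 + I*√6177 ≈ -0.010101 + 78.594*I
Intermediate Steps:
f(y, s) = y + 2*s (f(y, s) = (s + y) + s = y + 2*s)
h = I*√6177 (h = √(-6333 + 156) = √(-6177) = I*√6177 ≈ 78.594*I)
h - 1/c(f(6, -12)) = I*√6177 - 1/(81 - (6 + 2*(-12))) = I*√6177 - 1/(81 - (6 - 24)) = I*√6177 - 1/(81 - 1*(-18)) = I*√6177 - 1/(81 + 18) = I*√6177 - 1/99 = -1/99 + I*√6177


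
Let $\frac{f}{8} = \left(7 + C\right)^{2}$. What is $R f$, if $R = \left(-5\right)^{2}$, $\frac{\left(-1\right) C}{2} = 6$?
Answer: $5000$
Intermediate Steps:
$C = -12$ ($C = \left(-2\right) 6 = -12$)
$R = 25$
$f = 200$ ($f = 8 \left(7 - 12\right)^{2} = 8 \left(-5\right)^{2} = 8 \cdot 25 = 200$)
$R f = 25 \cdot 200 = 5000$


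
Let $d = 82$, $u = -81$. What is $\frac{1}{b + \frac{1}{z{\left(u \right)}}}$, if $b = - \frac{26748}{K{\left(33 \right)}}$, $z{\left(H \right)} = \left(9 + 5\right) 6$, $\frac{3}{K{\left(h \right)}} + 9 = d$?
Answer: $- \frac{84}{54672911} \approx -1.5364 \cdot 10^{-6}$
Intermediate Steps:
$K{\left(h \right)} = \frac{3}{73}$ ($K{\left(h \right)} = \frac{3}{-9 + 82} = \frac{3}{73}$)
$z{\left(H \right)} = 84$ ($z{\left(H \right)} = 14 \cdot 6 = 84$)
$b = -650868$ ($b = - \frac{26748}{\frac{3}{73}} = \left(-26748\right) \frac{73}{3} = -650868$)
$\frac{1}{b + \frac{1}{z{\left(u \right)}}} = \frac{1}{-650868 + \frac{1}{84}} = \frac{1}{- \frac{54672911}{84}} = - \frac{84}{54672911}$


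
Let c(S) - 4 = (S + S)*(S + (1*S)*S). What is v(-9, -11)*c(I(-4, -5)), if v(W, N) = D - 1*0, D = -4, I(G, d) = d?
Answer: 784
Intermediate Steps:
v(W, N) = -4 (v(W, N) = -4 - 1*0 = -4 + 0 = -4)
c(S) = 4 + 2*S*(S + S²) (c(S) = 4 + (S + S)*(S + (1*S)*S) = 4 + (2*S)*(S + S*S) = 4 + (2*S)*(S + S²) = 4 + 2*S*(S + S²))
v(-9, -11)*c(I(-4, -5)) = -4*(4 + 2*(-5)² + 2*(-5)³) = -4*(4 + 2*25 + 2*(-125)) = -4*(4 + 50 - 250) = -4*(-196) = 784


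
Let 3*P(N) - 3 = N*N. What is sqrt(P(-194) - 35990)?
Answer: I*sqrt(210993)/3 ≈ 153.11*I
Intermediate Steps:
P(N) = 1 + N**2/3 (P(N) = 1 + (N*N)/3 = 1 + N**2/3)
sqrt(P(-194) - 35990) = sqrt((1 + (1/3)*(-194)**2) - 35990) = sqrt((1 + (1/3)*37636) - 35990) = sqrt((1 + 37636/3) - 35990) = sqrt(37639/3 - 35990) = sqrt(-70331/3) = I*sqrt(210993)/3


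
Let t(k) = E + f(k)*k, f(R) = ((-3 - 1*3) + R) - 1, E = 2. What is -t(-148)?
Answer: -22942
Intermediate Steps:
f(R) = -7 + R (f(R) = ((-3 - 3) + R) - 1 = (-6 + R) - 1 = -7 + R)
t(k) = 2 + k*(-7 + k) (t(k) = 2 + (-7 + k)*k = 2 + k*(-7 + k))
-t(-148) = -(2 - 148*(-7 - 148)) = -(2 - 148*(-155)) = -(2 + 22940) = -1*22942 = -22942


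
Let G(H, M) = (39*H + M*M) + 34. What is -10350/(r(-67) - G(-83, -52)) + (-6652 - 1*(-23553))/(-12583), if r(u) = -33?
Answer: -69054958/2931839 ≈ -23.553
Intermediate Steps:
G(H, M) = 34 + M² + 39*H (G(H, M) = (39*H + M²) + 34 = (M² + 39*H) + 34 = 34 + M² + 39*H)
-10350/(r(-67) - G(-83, -52)) + (-6652 - 1*(-23553))/(-12583) = -10350/(-33 - (34 + (-52)² + 39*(-83))) + (-6652 - 1*(-23553))/(-12583) = -10350/(-33 - (34 + 2704 - 3237)) + (-6652 + 23553)*(-1/12583) = -10350/(-33 - 1*(-499)) + 16901*(-1/12583) = -10350/(-33 + 499) - 16901/12583 = -10350/466 - 16901/12583 = -10350*1/466 - 16901/12583 = -5175/233 - 16901/12583 = -69054958/2931839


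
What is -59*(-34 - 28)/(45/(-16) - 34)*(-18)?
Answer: 33984/19 ≈ 1788.6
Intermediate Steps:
-59*(-34 - 28)/(45/(-16) - 34)*(-18) = -(-3658)/(45*(-1/16) - 34)*(-18) = -(-3658)/(-45/16 - 34)*(-18) = -(-3658)/(-589/16)*(-18) = -(-3658)*(-16)/589*(-18) = -59*32/19*(-18) = -1888/19*(-18) = 33984/19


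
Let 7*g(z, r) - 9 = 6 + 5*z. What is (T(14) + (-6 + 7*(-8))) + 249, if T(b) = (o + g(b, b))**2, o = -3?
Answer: 13259/49 ≈ 270.59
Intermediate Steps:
g(z, r) = 15/7 + 5*z/7 (g(z, r) = 9/7 + (6 + 5*z)/7 = 9/7 + (6/7 + 5*z/7) = 15/7 + 5*z/7)
T(b) = (-6/7 + 5*b/7)**2 (T(b) = (-3 + (15/7 + 5*b/7))**2 = (-6/7 + 5*b/7)**2)
(T(14) + (-6 + 7*(-8))) + 249 = ((-6 + 5*14)**2/49 + (-6 + 7*(-8))) + 249 = ((-6 + 70)**2/49 + (-6 - 56)) + 249 = ((1/49)*64**2 - 62) + 249 = ((1/49)*4096 - 62) + 249 = (4096/49 - 62) + 249 = 1058/49 + 249 = 13259/49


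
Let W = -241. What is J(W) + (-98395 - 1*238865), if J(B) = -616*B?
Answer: -188804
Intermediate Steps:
J(W) + (-98395 - 1*238865) = -616*(-241) + (-98395 - 1*238865) = 148456 + (-98395 - 238865) = 148456 - 337260 = -188804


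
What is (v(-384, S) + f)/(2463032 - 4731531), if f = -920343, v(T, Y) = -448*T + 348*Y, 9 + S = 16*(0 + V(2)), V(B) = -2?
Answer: 762579/2268499 ≈ 0.33616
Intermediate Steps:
S = -41 (S = -9 + 16*(0 - 2) = -9 + 16*(-2) = -9 - 32 = -41)
(v(-384, S) + f)/(2463032 - 4731531) = ((-448*(-384) + 348*(-41)) - 920343)/(2463032 - 4731531) = ((172032 - 14268) - 920343)/(-2268499) = (157764 - 920343)*(-1/2268499) = -762579*(-1/2268499) = 762579/2268499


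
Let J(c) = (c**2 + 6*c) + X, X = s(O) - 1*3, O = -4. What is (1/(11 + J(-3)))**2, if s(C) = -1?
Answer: 1/4 ≈ 0.25000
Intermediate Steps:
X = -4 (X = -1 - 1*3 = -1 - 3 = -4)
J(c) = -4 + c**2 + 6*c (J(c) = (c**2 + 6*c) - 4 = -4 + c**2 + 6*c)
(1/(11 + J(-3)))**2 = (1/(11 + (-4 + (-3)**2 + 6*(-3))))**2 = (1/(11 + (-4 + 9 - 18)))**2 = (1/(11 - 13))**2 = (1/(-2))**2 = (-1/2)**2 = 1/4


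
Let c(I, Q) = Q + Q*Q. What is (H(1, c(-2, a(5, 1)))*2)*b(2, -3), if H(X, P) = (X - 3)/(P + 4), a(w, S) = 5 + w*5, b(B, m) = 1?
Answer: -2/467 ≈ -0.0042827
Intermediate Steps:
a(w, S) = 5 + 5*w
c(I, Q) = Q + Q²
H(X, P) = (-3 + X)/(4 + P)
(H(1, c(-2, a(5, 1)))*2)*b(2, -3) = (((-3 + 1)/(4 + (5 + 5*5)*(1 + (5 + 5*5))))*2)*1 = ((-2/(4 + (5 + 25)*(1 + (5 + 25))))*2)*1 = ((-2/(4 + 30*(1 + 30)))*2)*1 = ((-2/(4 + 30*31))*2)*1 = ((-2/(4 + 930))*2)*1 = ((-2/934)*2)*1 = (((1/934)*(-2))*2)*1 = -1/467*2*1 = -2/467*1 = -2/467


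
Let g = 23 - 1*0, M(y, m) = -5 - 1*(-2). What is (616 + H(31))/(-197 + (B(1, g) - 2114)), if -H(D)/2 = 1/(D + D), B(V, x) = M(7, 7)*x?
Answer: -3819/14756 ≈ -0.25881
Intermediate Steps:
M(y, m) = -3 (M(y, m) = -5 + 2 = -3)
g = 23 (g = 23 + 0 = 23)
B(V, x) = -3*x
H(D) = -1/D (H(D) = -2/(D + D) = -2*1/(2*D) = -1/D)
(616 + H(31))/(-197 + (B(1, g) - 2114)) = (616 - 1/31)/(-197 + (-3*23 - 2114)) = (616 - 1*1/31)/(-197 + (-69 - 2114)) = (616 - 1/31)/(-197 - 2183) = (19095/31)/(-2380) = (19095/31)*(-1/2380) = -3819/14756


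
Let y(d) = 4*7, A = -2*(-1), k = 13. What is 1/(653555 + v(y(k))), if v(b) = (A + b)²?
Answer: 1/654455 ≈ 1.5280e-6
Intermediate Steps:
A = 2
y(d) = 28
v(b) = (2 + b)²
1/(653555 + v(y(k))) = 1/(653555 + (2 + 28)²) = 1/(653555 + 30²) = 1/(653555 + 900) = 1/654455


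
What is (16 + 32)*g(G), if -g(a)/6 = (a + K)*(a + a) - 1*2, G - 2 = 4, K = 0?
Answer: -20160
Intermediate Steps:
G = 6 (G = 2 + 4 = 6)
g(a) = 12 - 12*a² (g(a) = -6*((a + 0)*(a + a) - 1*2) = -6*(a*(2*a) - 2) = -6*(2*a² - 2) = -6*(-2 + 2*a²) = 12 - 12*a²)
(16 + 32)*g(G) = (16 + 32)*(12 - 12*6²) = 48*(12 - 12*36) = 48*(12 - 432) = 48*(-420) = -20160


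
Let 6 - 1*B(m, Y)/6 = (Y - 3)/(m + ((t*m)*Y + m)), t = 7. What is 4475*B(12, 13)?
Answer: 14959925/93 ≈ 1.6086e+5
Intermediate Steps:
B(m, Y) = 36 - 6*(-3 + Y)/(2*m + 7*Y*m) (B(m, Y) = 36 - 6*(Y - 3)/(m + ((7*m)*Y + m)) = 36 - 6*(-3 + Y)/(m + (7*Y*m + m)) = 36 - 6*(-3 + Y)/(m + (m + 7*Y*m)) = 36 - 6*(-3 + Y)/(2*m + 7*Y*m))
4475*B(12, 13) = 4475*(6*(3 - 1*13 + 12*12 + 42*13*12)/(12*(2 + 7*13))) = 4475*(6*(1/12)*(3 - 13 + 144 + 6552)/(2 + 91)) = 4475*(6*(1/12)*6686/93) = 4475*(6*(1/12)*(1/93)*6686) = 4475*(3343/93) = 14959925/93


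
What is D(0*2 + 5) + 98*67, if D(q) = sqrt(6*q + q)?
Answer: 6566 + sqrt(35) ≈ 6571.9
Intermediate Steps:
D(q) = sqrt(7)*sqrt(q) (D(q) = sqrt(7*q) = sqrt(7)*sqrt(q))
D(0*2 + 5) + 98*67 = sqrt(7)*sqrt(0*2 + 5) + 98*67 = sqrt(7)*sqrt(0 + 5) + 6566 = sqrt(7)*sqrt(5) + 6566 = sqrt(35) + 6566 = 6566 + sqrt(35)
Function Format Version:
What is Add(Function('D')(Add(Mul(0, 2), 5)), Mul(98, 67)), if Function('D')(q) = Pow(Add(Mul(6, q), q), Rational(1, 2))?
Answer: Add(6566, Pow(35, Rational(1, 2))) ≈ 6571.9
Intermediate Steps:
Function('D')(q) = Mul(Pow(7, Rational(1, 2)), Pow(q, Rational(1, 2))) (Function('D')(q) = Pow(Mul(7, q), Rational(1, 2)) = Mul(Pow(7, Rational(1, 2)), Pow(q, Rational(1, 2))))
Add(Function('D')(Add(Mul(0, 2), 5)), Mul(98, 67)) = Add(Mul(Pow(7, Rational(1, 2)), Pow(Add(Mul(0, 2), 5), Rational(1, 2))), Mul(98, 67)) = Add(Mul(Pow(7, Rational(1, 2)), Pow(Add(0, 5), Rational(1, 2))), 6566) = Add(Mul(Pow(7, Rational(1, 2)), Pow(5, Rational(1, 2))), 6566) = Add(Pow(35, Rational(1, 2)), 6566) = Add(6566, Pow(35, Rational(1, 2)))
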